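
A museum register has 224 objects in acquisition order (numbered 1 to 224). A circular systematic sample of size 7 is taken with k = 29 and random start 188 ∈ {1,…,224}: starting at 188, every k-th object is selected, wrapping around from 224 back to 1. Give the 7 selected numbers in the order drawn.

Selection 1: 188
Selection 2: 188 + 29 = 217
Selection 3: 217 + 29 = 246 → 246 − 224 = 22
Selection 4: 22 + 29 = 51
Selection 5: 51 + 29 = 80
Selection 6: 80 + 29 = 109
Selection 7: 109 + 29 = 138

188, 217, 22, 51, 80, 109, 138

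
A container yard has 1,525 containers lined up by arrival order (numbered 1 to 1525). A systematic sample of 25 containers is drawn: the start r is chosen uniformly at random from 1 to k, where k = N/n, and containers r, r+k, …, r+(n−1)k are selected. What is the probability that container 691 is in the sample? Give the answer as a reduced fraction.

k = 1525/25 = 61.
Container 691 is selected iff r ≡ 691 (mod 61); exactly one such r in {1,…,61}.
Inclusion probability = 1/61.

1/61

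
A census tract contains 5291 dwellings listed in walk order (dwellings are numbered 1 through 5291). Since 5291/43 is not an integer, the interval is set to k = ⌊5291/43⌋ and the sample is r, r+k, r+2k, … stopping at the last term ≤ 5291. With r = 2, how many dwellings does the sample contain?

k = ⌊5291/43⌋ = 123
Achieved size = ⌊(5291 − 2)/123⌋ + 1 = ⌊5289/123⌋ + 1 = 43 + 1 = 44
(last selection: 2 + 43×123 = 5291 ≤ 5291; next would be 5414 > 5291)

44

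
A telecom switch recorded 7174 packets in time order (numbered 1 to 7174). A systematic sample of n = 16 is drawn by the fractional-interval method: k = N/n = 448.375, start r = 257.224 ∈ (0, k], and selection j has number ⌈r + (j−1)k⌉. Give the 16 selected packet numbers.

258, 706, 1154, 1603, 2051, 2500, 2948, 3396, 3845, 4293, 4741, 5190, 5638, 6087, 6535, 6983

j=1: r + 0k = 257.224 → ⌈·⌉ = 258
j=2: r + 1k = 705.599 → ⌈·⌉ = 706
j=3: r + 2k = 1153.974 → ⌈·⌉ = 1154
j=4: r + 3k = 1602.349 → ⌈·⌉ = 1603
j=5: r + 4k = 2050.724 → ⌈·⌉ = 2051
j=6: r + 5k = 2499.099 → ⌈·⌉ = 2500
j=7: r + 6k = 2947.474 → ⌈·⌉ = 2948
j=8: r + 7k = 3395.849 → ⌈·⌉ = 3396
j=9: r + 8k = 3844.224 → ⌈·⌉ = 3845
j=10: r + 9k = 4292.599 → ⌈·⌉ = 4293
j=11: r + 10k = 4740.974 → ⌈·⌉ = 4741
j=12: r + 11k = 5189.349 → ⌈·⌉ = 5190
j=13: r + 12k = 5637.724 → ⌈·⌉ = 5638
j=14: r + 13k = 6086.099 → ⌈·⌉ = 6087
j=15: r + 14k = 6534.474 → ⌈·⌉ = 6535
j=16: r + 15k = 6982.849 → ⌈·⌉ = 6983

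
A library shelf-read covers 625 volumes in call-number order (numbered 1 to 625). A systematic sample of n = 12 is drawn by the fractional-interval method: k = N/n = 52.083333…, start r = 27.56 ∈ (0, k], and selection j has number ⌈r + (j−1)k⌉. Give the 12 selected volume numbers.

28, 80, 132, 184, 236, 288, 341, 393, 445, 497, 549, 601

j=1: r + 0k = 27.56 → ⌈·⌉ = 28
j=2: r + 1k = 79.643333… → ⌈·⌉ = 80
j=3: r + 2k = 131.726666… → ⌈·⌉ = 132
j=4: r + 3k = 183.81 → ⌈·⌉ = 184
j=5: r + 4k = 235.893333… → ⌈·⌉ = 236
j=6: r + 5k = 287.976666… → ⌈·⌉ = 288
j=7: r + 6k = 340.06 → ⌈·⌉ = 341
j=8: r + 7k = 392.143333… → ⌈·⌉ = 393
j=9: r + 8k = 444.226666… → ⌈·⌉ = 445
j=10: r + 9k = 496.31 → ⌈·⌉ = 497
j=11: r + 10k = 548.393333… → ⌈·⌉ = 549
j=12: r + 11k = 600.476666… → ⌈·⌉ = 601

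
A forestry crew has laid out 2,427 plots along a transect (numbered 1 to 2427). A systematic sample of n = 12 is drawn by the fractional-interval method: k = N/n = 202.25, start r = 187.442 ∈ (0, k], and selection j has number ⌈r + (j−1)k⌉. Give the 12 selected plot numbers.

j=1: r + 0k = 187.442 → ⌈·⌉ = 188
j=2: r + 1k = 389.692 → ⌈·⌉ = 390
j=3: r + 2k = 591.942 → ⌈·⌉ = 592
j=4: r + 3k = 794.192 → ⌈·⌉ = 795
j=5: r + 4k = 996.442 → ⌈·⌉ = 997
j=6: r + 5k = 1198.692 → ⌈·⌉ = 1199
j=7: r + 6k = 1400.942 → ⌈·⌉ = 1401
j=8: r + 7k = 1603.192 → ⌈·⌉ = 1604
j=9: r + 8k = 1805.442 → ⌈·⌉ = 1806
j=10: r + 9k = 2007.692 → ⌈·⌉ = 2008
j=11: r + 10k = 2209.942 → ⌈·⌉ = 2210
j=12: r + 11k = 2412.192 → ⌈·⌉ = 2413

188, 390, 592, 795, 997, 1199, 1401, 1604, 1806, 2008, 2210, 2413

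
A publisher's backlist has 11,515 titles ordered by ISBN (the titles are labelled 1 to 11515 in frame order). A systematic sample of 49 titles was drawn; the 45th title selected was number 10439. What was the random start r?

99

k = 11515/49 = 235
r = 10439 − (45−1)×235 = 10439 − 10340 = 99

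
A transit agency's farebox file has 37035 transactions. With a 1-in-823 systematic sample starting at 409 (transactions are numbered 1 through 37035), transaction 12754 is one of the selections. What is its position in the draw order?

16

k = 823
position = (12754 − 409)/823 + 1 = 12345/823 + 1 = 15 + 1 = 16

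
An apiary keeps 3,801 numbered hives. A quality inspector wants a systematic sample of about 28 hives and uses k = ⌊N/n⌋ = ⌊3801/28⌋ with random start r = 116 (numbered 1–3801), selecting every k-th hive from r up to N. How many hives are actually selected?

28

k = ⌊3801/28⌋ = 135
Achieved size = ⌊(3801 − 116)/135⌋ + 1 = ⌊3685/135⌋ + 1 = 27 + 1 = 28
(last selection: 116 + 27×135 = 3761 ≤ 3801; next would be 3896 > 3801)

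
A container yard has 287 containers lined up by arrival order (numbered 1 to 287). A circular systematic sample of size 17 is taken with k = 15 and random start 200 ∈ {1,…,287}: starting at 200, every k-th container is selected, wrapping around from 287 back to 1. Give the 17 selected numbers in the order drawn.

Selection 1: 200
Selection 2: 200 + 15 = 215
Selection 3: 215 + 15 = 230
Selection 4: 230 + 15 = 245
Selection 5: 245 + 15 = 260
Selection 6: 260 + 15 = 275
Selection 7: 275 + 15 = 290 → 290 − 287 = 3
Selection 8: 3 + 15 = 18
Selection 9: 18 + 15 = 33
Selection 10: 33 + 15 = 48
Selection 11: 48 + 15 = 63
Selection 12: 63 + 15 = 78
Selection 13: 78 + 15 = 93
Selection 14: 93 + 15 = 108
Selection 15: 108 + 15 = 123
Selection 16: 123 + 15 = 138
Selection 17: 138 + 15 = 153

200, 215, 230, 245, 260, 275, 3, 18, 33, 48, 63, 78, 93, 108, 123, 138, 153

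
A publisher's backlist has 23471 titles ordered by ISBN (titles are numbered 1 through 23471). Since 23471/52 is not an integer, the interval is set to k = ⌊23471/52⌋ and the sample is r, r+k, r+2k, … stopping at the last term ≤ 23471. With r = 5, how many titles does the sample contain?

k = ⌊23471/52⌋ = 451
Achieved size = ⌊(23471 − 5)/451⌋ + 1 = ⌊23466/451⌋ + 1 = 52 + 1 = 53
(last selection: 5 + 52×451 = 23457 ≤ 23471; next would be 23908 > 23471)

53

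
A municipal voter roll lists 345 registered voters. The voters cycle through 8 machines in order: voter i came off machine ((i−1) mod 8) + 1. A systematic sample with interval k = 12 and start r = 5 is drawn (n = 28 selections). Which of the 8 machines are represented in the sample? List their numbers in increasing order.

1, 5

Consecutive selections differ by k = 12, so their machine numbers differ by 12 mod 8 = 4.
gcd(12, 8) = 4, so the sample visits 8/4 = 2 distinct residues mod 8.
Start 5 is machine 5; the machines hit are 1, 5.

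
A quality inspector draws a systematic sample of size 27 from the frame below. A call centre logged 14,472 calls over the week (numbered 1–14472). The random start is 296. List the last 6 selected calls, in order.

k = N/n = 14472/27 = 536
22nd selection = 296 + 21×536 = 11552
23rd: 11552 + 536 = 12088
24th: 12088 + 536 = 12624
25th: 12624 + 536 = 13160
26th: 13160 + 536 = 13696
27th: 13696 + 536 = 14232

11552, 12088, 12624, 13160, 13696, 14232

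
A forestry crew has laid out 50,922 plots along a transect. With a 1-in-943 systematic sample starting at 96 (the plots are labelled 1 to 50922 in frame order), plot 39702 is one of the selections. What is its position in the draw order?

k = 943
position = (39702 − 96)/943 + 1 = 39606/943 + 1 = 42 + 1 = 43

43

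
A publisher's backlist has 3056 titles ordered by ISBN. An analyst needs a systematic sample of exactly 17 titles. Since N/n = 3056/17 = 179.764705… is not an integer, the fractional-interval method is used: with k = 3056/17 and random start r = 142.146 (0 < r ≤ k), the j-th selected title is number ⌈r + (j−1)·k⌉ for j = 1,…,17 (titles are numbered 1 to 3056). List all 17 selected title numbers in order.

j=1: r + 0k = 142.146 → ⌈·⌉ = 143
j=2: r + 1k = 321.910705… → ⌈·⌉ = 322
j=3: r + 2k = 501.675411… → ⌈·⌉ = 502
j=4: r + 3k = 681.440117… → ⌈·⌉ = 682
j=5: r + 4k = 861.204823… → ⌈·⌉ = 862
j=6: r + 5k = 1040.969529… → ⌈·⌉ = 1041
j=7: r + 6k = 1220.734235… → ⌈·⌉ = 1221
j=8: r + 7k = 1400.498941… → ⌈·⌉ = 1401
j=9: r + 8k = 1580.263647… → ⌈·⌉ = 1581
j=10: r + 9k = 1760.028352… → ⌈·⌉ = 1761
j=11: r + 10k = 1939.793058… → ⌈·⌉ = 1940
j=12: r + 11k = 2119.557764… → ⌈·⌉ = 2120
j=13: r + 12k = 2299.322470… → ⌈·⌉ = 2300
j=14: r + 13k = 2479.087176… → ⌈·⌉ = 2480
j=15: r + 14k = 2658.851882… → ⌈·⌉ = 2659
j=16: r + 15k = 2838.616588… → ⌈·⌉ = 2839
j=17: r + 16k = 3018.381294… → ⌈·⌉ = 3019

143, 322, 502, 682, 862, 1041, 1221, 1401, 1581, 1761, 1940, 2120, 2300, 2480, 2659, 2839, 3019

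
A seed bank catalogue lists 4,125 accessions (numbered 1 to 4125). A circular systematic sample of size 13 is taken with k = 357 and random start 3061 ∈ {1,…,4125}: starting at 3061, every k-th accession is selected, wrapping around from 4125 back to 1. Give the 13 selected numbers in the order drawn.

3061, 3418, 3775, 7, 364, 721, 1078, 1435, 1792, 2149, 2506, 2863, 3220

Selection 1: 3061
Selection 2: 3061 + 357 = 3418
Selection 3: 3418 + 357 = 3775
Selection 4: 3775 + 357 = 4132 → 4132 − 4125 = 7
Selection 5: 7 + 357 = 364
Selection 6: 364 + 357 = 721
Selection 7: 721 + 357 = 1078
Selection 8: 1078 + 357 = 1435
Selection 9: 1435 + 357 = 1792
Selection 10: 1792 + 357 = 2149
Selection 11: 2149 + 357 = 2506
Selection 12: 2506 + 357 = 2863
Selection 13: 2863 + 357 = 3220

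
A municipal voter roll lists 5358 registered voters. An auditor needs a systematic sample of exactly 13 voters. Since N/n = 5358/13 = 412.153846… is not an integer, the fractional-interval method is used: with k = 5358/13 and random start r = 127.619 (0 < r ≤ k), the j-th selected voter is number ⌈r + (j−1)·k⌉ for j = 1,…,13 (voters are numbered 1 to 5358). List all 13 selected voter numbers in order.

j=1: r + 0k = 127.619 → ⌈·⌉ = 128
j=2: r + 1k = 539.772846… → ⌈·⌉ = 540
j=3: r + 2k = 951.926692… → ⌈·⌉ = 952
j=4: r + 3k = 1364.080538… → ⌈·⌉ = 1365
j=5: r + 4k = 1776.234384… → ⌈·⌉ = 1777
j=6: r + 5k = 2188.388230… → ⌈·⌉ = 2189
j=7: r + 6k = 2600.542076… → ⌈·⌉ = 2601
j=8: r + 7k = 3012.695923… → ⌈·⌉ = 3013
j=9: r + 8k = 3424.849769… → ⌈·⌉ = 3425
j=10: r + 9k = 3837.003615… → ⌈·⌉ = 3838
j=11: r + 10k = 4249.157461… → ⌈·⌉ = 4250
j=12: r + 11k = 4661.311307… → ⌈·⌉ = 4662
j=13: r + 12k = 5073.465153… → ⌈·⌉ = 5074

128, 540, 952, 1365, 1777, 2189, 2601, 3013, 3425, 3838, 4250, 4662, 5074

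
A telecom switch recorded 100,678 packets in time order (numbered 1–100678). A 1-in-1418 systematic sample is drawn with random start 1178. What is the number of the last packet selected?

k = 1418
71st selection = r + (71−1)·k = 1178 + 70×1418 = 1178 + 99260 = 100438

100438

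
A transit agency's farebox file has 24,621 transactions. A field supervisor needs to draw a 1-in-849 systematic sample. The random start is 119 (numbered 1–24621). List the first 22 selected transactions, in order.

transaction 1: 119
transaction 2: 119 + 849 = 968
transaction 3: 968 + 849 = 1817
transaction 4: 1817 + 849 = 2666
transaction 5: 2666 + 849 = 3515
transaction 6: 3515 + 849 = 4364
transaction 7: 4364 + 849 = 5213
transaction 8: 5213 + 849 = 6062
transaction 9: 6062 + 849 = 6911
transaction 10: 6911 + 849 = 7760
transaction 11: 7760 + 849 = 8609
transaction 12: 8609 + 849 = 9458
transaction 13: 9458 + 849 = 10307
transaction 14: 10307 + 849 = 11156
transaction 15: 11156 + 849 = 12005
transaction 16: 12005 + 849 = 12854
transaction 17: 12854 + 849 = 13703
transaction 18: 13703 + 849 = 14552
transaction 19: 14552 + 849 = 15401
transaction 20: 15401 + 849 = 16250
transaction 21: 16250 + 849 = 17099
transaction 22: 17099 + 849 = 17948

119, 968, 1817, 2666, 3515, 4364, 5213, 6062, 6911, 7760, 8609, 9458, 10307, 11156, 12005, 12854, 13703, 14552, 15401, 16250, 17099, 17948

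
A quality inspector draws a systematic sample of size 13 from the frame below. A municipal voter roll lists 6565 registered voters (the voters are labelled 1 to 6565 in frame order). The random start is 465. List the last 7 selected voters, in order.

3495, 4000, 4505, 5010, 5515, 6020, 6525

k = N/n = 6565/13 = 505
7th selection = 465 + 6×505 = 3495
8th: 3495 + 505 = 4000
9th: 4000 + 505 = 4505
10th: 4505 + 505 = 5010
11th: 5010 + 505 = 5515
12th: 5515 + 505 = 6020
13th: 6020 + 505 = 6525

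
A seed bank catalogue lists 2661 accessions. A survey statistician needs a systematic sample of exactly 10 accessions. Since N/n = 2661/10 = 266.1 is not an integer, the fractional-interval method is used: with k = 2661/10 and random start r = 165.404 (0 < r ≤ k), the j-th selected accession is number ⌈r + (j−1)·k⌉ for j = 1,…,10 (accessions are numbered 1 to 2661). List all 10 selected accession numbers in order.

j=1: r + 0k = 165.404 → ⌈·⌉ = 166
j=2: r + 1k = 431.504 → ⌈·⌉ = 432
j=3: r + 2k = 697.604 → ⌈·⌉ = 698
j=4: r + 3k = 963.704 → ⌈·⌉ = 964
j=5: r + 4k = 1229.804 → ⌈·⌉ = 1230
j=6: r + 5k = 1495.904 → ⌈·⌉ = 1496
j=7: r + 6k = 1762.004 → ⌈·⌉ = 1763
j=8: r + 7k = 2028.104 → ⌈·⌉ = 2029
j=9: r + 8k = 2294.204 → ⌈·⌉ = 2295
j=10: r + 9k = 2560.304 → ⌈·⌉ = 2561

166, 432, 698, 964, 1230, 1496, 1763, 2029, 2295, 2561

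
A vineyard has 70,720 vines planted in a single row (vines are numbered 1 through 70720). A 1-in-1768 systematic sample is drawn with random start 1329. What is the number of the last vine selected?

70281

k = 1768
40th selection = r + (40−1)·k = 1329 + 39×1768 = 1329 + 68952 = 70281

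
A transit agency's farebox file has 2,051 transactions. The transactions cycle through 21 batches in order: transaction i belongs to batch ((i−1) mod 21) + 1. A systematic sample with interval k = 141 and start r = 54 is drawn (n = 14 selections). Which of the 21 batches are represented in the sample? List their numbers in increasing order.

3, 6, 9, 12, 15, 18, 21

Consecutive selections differ by k = 141, so their batch numbers differ by 141 mod 21 = 15.
gcd(141, 21) = 3, so the sample visits 21/3 = 7 distinct residues mod 21.
Start 54 is batch 12; the batches hit are 3, 6, 9, 12, 15, 18, 21.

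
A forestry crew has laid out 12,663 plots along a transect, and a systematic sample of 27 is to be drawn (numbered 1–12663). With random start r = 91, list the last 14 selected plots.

k = N/n = 12663/27 = 469
14th selection = 91 + 13×469 = 6188
15th: 6188 + 469 = 6657
16th: 6657 + 469 = 7126
17th: 7126 + 469 = 7595
18th: 7595 + 469 = 8064
19th: 8064 + 469 = 8533
20th: 8533 + 469 = 9002
21st: 9002 + 469 = 9471
22nd: 9471 + 469 = 9940
23rd: 9940 + 469 = 10409
24th: 10409 + 469 = 10878
25th: 10878 + 469 = 11347
26th: 11347 + 469 = 11816
27th: 11816 + 469 = 12285

6188, 6657, 7126, 7595, 8064, 8533, 9002, 9471, 9940, 10409, 10878, 11347, 11816, 12285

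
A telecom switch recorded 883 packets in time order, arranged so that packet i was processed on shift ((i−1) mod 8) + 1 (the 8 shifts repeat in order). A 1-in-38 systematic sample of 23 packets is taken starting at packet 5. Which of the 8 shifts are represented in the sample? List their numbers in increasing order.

Consecutive selections differ by k = 38, so their shift numbers differ by 38 mod 8 = 6.
gcd(38, 8) = 2, so the sample visits 8/2 = 4 distinct residues mod 8.
Start 5 is shift 5; the shifts hit are 1, 3, 5, 7.

1, 3, 5, 7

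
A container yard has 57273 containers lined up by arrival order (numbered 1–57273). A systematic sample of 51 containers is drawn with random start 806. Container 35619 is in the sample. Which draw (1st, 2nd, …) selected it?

k = 57273/51 = 1123
position = (35619 − 806)/1123 + 1 = 34813/1123 + 1 = 31 + 1 = 32

32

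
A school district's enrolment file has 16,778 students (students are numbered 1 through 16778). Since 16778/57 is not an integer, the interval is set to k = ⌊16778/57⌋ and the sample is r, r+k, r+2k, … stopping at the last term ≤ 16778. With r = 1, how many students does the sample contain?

k = ⌊16778/57⌋ = 294
Achieved size = ⌊(16778 − 1)/294⌋ + 1 = ⌊16777/294⌋ + 1 = 57 + 1 = 58
(last selection: 1 + 57×294 = 16759 ≤ 16778; next would be 17053 > 16778)

58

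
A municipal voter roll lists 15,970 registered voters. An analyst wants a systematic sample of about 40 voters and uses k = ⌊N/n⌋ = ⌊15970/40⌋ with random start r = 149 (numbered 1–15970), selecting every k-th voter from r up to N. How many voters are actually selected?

k = ⌊15970/40⌋ = 399
Achieved size = ⌊(15970 − 149)/399⌋ + 1 = ⌊15821/399⌋ + 1 = 39 + 1 = 40
(last selection: 149 + 39×399 = 15710 ≤ 15970; next would be 16109 > 15970)

40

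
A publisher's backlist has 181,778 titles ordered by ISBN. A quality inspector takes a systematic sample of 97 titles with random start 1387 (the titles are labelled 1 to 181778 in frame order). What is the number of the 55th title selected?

102583

k = 181778/97 = 1874
55th selection = r + (55−1)·k = 1387 + 54×1874 = 1387 + 101196 = 102583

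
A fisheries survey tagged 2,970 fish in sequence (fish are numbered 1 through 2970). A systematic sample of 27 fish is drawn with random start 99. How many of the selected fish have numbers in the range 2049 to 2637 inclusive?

k = 2970/27 = 110
First selection ≥ 2049: 99 + ⌈(2049−99)/110⌉·110 = 99 + 18×110 = 2079
Last selection ≤ 2637: 99 + ⌊(2637−99)/110⌋·110 = 99 + 23×110 = 2629
Count = 23 − 18 + 1 = 6

6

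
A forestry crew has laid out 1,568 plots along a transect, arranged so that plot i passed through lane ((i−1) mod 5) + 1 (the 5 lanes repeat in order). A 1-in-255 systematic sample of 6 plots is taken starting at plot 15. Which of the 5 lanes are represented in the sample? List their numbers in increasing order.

Consecutive selections differ by k = 255, so their lane numbers differ by 255 mod 5 = 0.
gcd(255, 5) = 5, so the sample visits 5/5 = 1 distinct residues mod 5.
Start 15 is lane 5; the lanes hit are 5.

5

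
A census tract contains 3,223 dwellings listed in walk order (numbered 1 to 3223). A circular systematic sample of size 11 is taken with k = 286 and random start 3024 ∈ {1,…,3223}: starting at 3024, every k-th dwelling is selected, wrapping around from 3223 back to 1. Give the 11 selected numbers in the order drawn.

Selection 1: 3024
Selection 2: 3024 + 286 = 3310 → 3310 − 3223 = 87
Selection 3: 87 + 286 = 373
Selection 4: 373 + 286 = 659
Selection 5: 659 + 286 = 945
Selection 6: 945 + 286 = 1231
Selection 7: 1231 + 286 = 1517
Selection 8: 1517 + 286 = 1803
Selection 9: 1803 + 286 = 2089
Selection 10: 2089 + 286 = 2375
Selection 11: 2375 + 286 = 2661

3024, 87, 373, 659, 945, 1231, 1517, 1803, 2089, 2375, 2661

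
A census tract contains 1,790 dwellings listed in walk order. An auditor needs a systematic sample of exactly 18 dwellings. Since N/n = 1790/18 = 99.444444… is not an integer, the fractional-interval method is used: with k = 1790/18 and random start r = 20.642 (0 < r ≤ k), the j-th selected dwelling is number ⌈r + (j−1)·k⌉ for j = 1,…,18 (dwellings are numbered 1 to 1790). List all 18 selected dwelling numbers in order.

21, 121, 220, 319, 419, 518, 618, 717, 817, 916, 1016, 1115, 1214, 1314, 1413, 1513, 1612, 1712

j=1: r + 0k = 20.642 → ⌈·⌉ = 21
j=2: r + 1k = 120.086444… → ⌈·⌉ = 121
j=3: r + 2k = 219.530888… → ⌈·⌉ = 220
j=4: r + 3k = 318.975333… → ⌈·⌉ = 319
j=5: r + 4k = 418.419777… → ⌈·⌉ = 419
j=6: r + 5k = 517.864222… → ⌈·⌉ = 518
j=7: r + 6k = 617.308666… → ⌈·⌉ = 618
j=8: r + 7k = 716.753111… → ⌈·⌉ = 717
j=9: r + 8k = 816.197555… → ⌈·⌉ = 817
j=10: r + 9k = 915.642 → ⌈·⌉ = 916
j=11: r + 10k = 1015.086444… → ⌈·⌉ = 1016
j=12: r + 11k = 1114.530888… → ⌈·⌉ = 1115
j=13: r + 12k = 1213.975333… → ⌈·⌉ = 1214
j=14: r + 13k = 1313.419777… → ⌈·⌉ = 1314
j=15: r + 14k = 1412.864222… → ⌈·⌉ = 1413
j=16: r + 15k = 1512.308666… → ⌈·⌉ = 1513
j=17: r + 16k = 1611.753111… → ⌈·⌉ = 1612
j=18: r + 17k = 1711.197555… → ⌈·⌉ = 1712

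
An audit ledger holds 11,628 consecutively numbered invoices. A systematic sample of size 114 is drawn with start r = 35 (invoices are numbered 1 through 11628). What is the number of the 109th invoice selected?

11051

k = 11628/114 = 102
109th selection = r + (109−1)·k = 35 + 108×102 = 35 + 11016 = 11051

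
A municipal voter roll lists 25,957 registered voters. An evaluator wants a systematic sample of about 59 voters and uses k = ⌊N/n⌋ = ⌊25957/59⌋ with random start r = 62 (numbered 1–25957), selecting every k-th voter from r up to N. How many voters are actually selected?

k = ⌊25957/59⌋ = 439
Achieved size = ⌊(25957 − 62)/439⌋ + 1 = ⌊25895/439⌋ + 1 = 58 + 1 = 59
(last selection: 62 + 58×439 = 25524 ≤ 25957; next would be 25963 > 25957)

59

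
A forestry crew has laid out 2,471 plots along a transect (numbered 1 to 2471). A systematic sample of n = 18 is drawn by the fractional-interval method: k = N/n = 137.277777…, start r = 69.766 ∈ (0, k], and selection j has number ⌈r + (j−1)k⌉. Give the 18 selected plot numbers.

70, 208, 345, 482, 619, 757, 894, 1031, 1168, 1306, 1443, 1580, 1718, 1855, 1992, 2129, 2267, 2404

j=1: r + 0k = 69.766 → ⌈·⌉ = 70
j=2: r + 1k = 207.043777… → ⌈·⌉ = 208
j=3: r + 2k = 344.321555… → ⌈·⌉ = 345
j=4: r + 3k = 481.599333… → ⌈·⌉ = 482
j=5: r + 4k = 618.877111… → ⌈·⌉ = 619
j=6: r + 5k = 756.154888… → ⌈·⌉ = 757
j=7: r + 6k = 893.432666… → ⌈·⌉ = 894
j=8: r + 7k = 1030.710444… → ⌈·⌉ = 1031
j=9: r + 8k = 1167.988222… → ⌈·⌉ = 1168
j=10: r + 9k = 1305.266 → ⌈·⌉ = 1306
j=11: r + 10k = 1442.543777… → ⌈·⌉ = 1443
j=12: r + 11k = 1579.821555… → ⌈·⌉ = 1580
j=13: r + 12k = 1717.099333… → ⌈·⌉ = 1718
j=14: r + 13k = 1854.377111… → ⌈·⌉ = 1855
j=15: r + 14k = 1991.654888… → ⌈·⌉ = 1992
j=16: r + 15k = 2128.932666… → ⌈·⌉ = 2129
j=17: r + 16k = 2266.210444… → ⌈·⌉ = 2267
j=18: r + 17k = 2403.488222… → ⌈·⌉ = 2404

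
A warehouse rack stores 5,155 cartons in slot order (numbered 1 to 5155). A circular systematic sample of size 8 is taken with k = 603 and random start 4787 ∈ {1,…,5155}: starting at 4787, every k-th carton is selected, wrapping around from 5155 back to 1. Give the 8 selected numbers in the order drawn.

4787, 235, 838, 1441, 2044, 2647, 3250, 3853

Selection 1: 4787
Selection 2: 4787 + 603 = 5390 → 5390 − 5155 = 235
Selection 3: 235 + 603 = 838
Selection 4: 838 + 603 = 1441
Selection 5: 1441 + 603 = 2044
Selection 6: 2044 + 603 = 2647
Selection 7: 2647 + 603 = 3250
Selection 8: 3250 + 603 = 3853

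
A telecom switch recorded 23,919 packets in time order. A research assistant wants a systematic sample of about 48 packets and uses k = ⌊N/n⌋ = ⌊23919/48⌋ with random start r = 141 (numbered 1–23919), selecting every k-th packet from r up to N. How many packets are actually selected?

k = ⌊23919/48⌋ = 498
Achieved size = ⌊(23919 − 141)/498⌋ + 1 = ⌊23778/498⌋ + 1 = 47 + 1 = 48
(last selection: 141 + 47×498 = 23547 ≤ 23919; next would be 24045 > 23919)

48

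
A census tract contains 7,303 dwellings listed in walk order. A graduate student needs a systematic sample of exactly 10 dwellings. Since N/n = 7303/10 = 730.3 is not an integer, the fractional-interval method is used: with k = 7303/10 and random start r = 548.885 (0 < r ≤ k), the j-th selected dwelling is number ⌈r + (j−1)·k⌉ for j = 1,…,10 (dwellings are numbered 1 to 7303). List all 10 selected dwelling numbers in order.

549, 1280, 2010, 2740, 3471, 4201, 4931, 5661, 6392, 7122

j=1: r + 0k = 548.885 → ⌈·⌉ = 549
j=2: r + 1k = 1279.185 → ⌈·⌉ = 1280
j=3: r + 2k = 2009.485 → ⌈·⌉ = 2010
j=4: r + 3k = 2739.785 → ⌈·⌉ = 2740
j=5: r + 4k = 3470.085 → ⌈·⌉ = 3471
j=6: r + 5k = 4200.385 → ⌈·⌉ = 4201
j=7: r + 6k = 4930.685 → ⌈·⌉ = 4931
j=8: r + 7k = 5660.985 → ⌈·⌉ = 5661
j=9: r + 8k = 6391.285 → ⌈·⌉ = 6392
j=10: r + 9k = 7121.585 → ⌈·⌉ = 7122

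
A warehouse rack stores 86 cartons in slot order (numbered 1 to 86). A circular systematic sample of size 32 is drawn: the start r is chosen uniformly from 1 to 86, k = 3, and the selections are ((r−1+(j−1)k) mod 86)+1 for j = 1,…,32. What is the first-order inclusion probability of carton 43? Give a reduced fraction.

For each position j, as r ranges over 1…86 the j-th selection hits every carton exactly once, so carton 43 is selected for exactly 32 of the 86 starts.
Inclusion probability = 32/86 = 16/43.

16/43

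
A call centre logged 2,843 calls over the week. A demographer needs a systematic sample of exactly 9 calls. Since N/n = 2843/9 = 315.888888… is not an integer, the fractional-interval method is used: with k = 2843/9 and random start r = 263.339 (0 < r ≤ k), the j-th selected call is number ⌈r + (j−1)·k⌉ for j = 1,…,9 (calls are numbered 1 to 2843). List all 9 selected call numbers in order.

264, 580, 896, 1212, 1527, 1843, 2159, 2475, 2791

j=1: r + 0k = 263.339 → ⌈·⌉ = 264
j=2: r + 1k = 579.227888… → ⌈·⌉ = 580
j=3: r + 2k = 895.116777… → ⌈·⌉ = 896
j=4: r + 3k = 1211.005666… → ⌈·⌉ = 1212
j=5: r + 4k = 1526.894555… → ⌈·⌉ = 1527
j=6: r + 5k = 1842.783444… → ⌈·⌉ = 1843
j=7: r + 6k = 2158.672333… → ⌈·⌉ = 2159
j=8: r + 7k = 2474.561222… → ⌈·⌉ = 2475
j=9: r + 8k = 2790.450111… → ⌈·⌉ = 2791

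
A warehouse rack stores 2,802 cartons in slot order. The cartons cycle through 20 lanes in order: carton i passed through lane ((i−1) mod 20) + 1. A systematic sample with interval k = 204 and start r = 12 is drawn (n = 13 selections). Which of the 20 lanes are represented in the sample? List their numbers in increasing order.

4, 8, 12, 16, 20

Consecutive selections differ by k = 204, so their lane numbers differ by 204 mod 20 = 4.
gcd(204, 20) = 4, so the sample visits 20/4 = 5 distinct residues mod 20.
Start 12 is lane 12; the lanes hit are 4, 8, 12, 16, 20.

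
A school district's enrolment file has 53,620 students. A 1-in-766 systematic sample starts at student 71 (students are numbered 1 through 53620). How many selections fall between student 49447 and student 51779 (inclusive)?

3

k = 766
First selection ≥ 49447: 71 + ⌈(49447−71)/766⌉·766 = 71 + 65×766 = 49861
Last selection ≤ 51779: 71 + ⌊(51779−71)/766⌋·766 = 71 + 67×766 = 51393
Count = 67 − 65 + 1 = 3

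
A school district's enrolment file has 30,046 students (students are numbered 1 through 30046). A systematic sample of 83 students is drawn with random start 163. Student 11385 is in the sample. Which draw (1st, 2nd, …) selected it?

32

k = 30046/83 = 362
position = (11385 − 163)/362 + 1 = 11222/362 + 1 = 31 + 1 = 32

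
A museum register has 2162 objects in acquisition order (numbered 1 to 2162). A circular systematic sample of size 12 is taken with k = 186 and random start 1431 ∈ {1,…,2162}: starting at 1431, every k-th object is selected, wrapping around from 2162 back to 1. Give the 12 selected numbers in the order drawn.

1431, 1617, 1803, 1989, 13, 199, 385, 571, 757, 943, 1129, 1315

Selection 1: 1431
Selection 2: 1431 + 186 = 1617
Selection 3: 1617 + 186 = 1803
Selection 4: 1803 + 186 = 1989
Selection 5: 1989 + 186 = 2175 → 2175 − 2162 = 13
Selection 6: 13 + 186 = 199
Selection 7: 199 + 186 = 385
Selection 8: 385 + 186 = 571
Selection 9: 571 + 186 = 757
Selection 10: 757 + 186 = 943
Selection 11: 943 + 186 = 1129
Selection 12: 1129 + 186 = 1315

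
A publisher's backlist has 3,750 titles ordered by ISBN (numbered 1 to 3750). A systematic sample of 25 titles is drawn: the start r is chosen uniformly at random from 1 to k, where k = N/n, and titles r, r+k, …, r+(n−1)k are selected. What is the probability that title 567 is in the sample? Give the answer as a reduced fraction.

1/150

k = 3750/25 = 150.
Title 567 is selected iff r ≡ 567 (mod 150); exactly one such r in {1,…,150}.
Inclusion probability = 1/150.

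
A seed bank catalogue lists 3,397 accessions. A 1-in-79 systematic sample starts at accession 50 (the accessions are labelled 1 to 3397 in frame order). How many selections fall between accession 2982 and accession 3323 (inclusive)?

k = 79
First selection ≥ 2982: 50 + ⌈(2982−50)/79⌉·79 = 50 + 38×79 = 3052
Last selection ≤ 3323: 50 + ⌊(3323−50)/79⌋·79 = 50 + 41×79 = 3289
Count = 41 − 38 + 1 = 4

4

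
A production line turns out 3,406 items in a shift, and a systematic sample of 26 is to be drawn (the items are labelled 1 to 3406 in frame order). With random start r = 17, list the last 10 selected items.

k = N/n = 3406/26 = 131
17th selection = 17 + 16×131 = 2113
18th: 2113 + 131 = 2244
19th: 2244 + 131 = 2375
20th: 2375 + 131 = 2506
21st: 2506 + 131 = 2637
22nd: 2637 + 131 = 2768
23rd: 2768 + 131 = 2899
24th: 2899 + 131 = 3030
25th: 3030 + 131 = 3161
26th: 3161 + 131 = 3292

2113, 2244, 2375, 2506, 2637, 2768, 2899, 3030, 3161, 3292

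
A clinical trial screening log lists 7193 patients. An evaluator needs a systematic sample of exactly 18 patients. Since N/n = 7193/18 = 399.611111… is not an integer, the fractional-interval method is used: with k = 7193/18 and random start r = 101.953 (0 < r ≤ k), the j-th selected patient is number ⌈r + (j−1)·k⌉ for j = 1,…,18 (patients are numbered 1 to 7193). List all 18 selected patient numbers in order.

j=1: r + 0k = 101.953 → ⌈·⌉ = 102
j=2: r + 1k = 501.564111… → ⌈·⌉ = 502
j=3: r + 2k = 901.175222… → ⌈·⌉ = 902
j=4: r + 3k = 1300.786333… → ⌈·⌉ = 1301
j=5: r + 4k = 1700.397444… → ⌈·⌉ = 1701
j=6: r + 5k = 2100.008555… → ⌈·⌉ = 2101
j=7: r + 6k = 2499.619666… → ⌈·⌉ = 2500
j=8: r + 7k = 2899.230777… → ⌈·⌉ = 2900
j=9: r + 8k = 3298.841888… → ⌈·⌉ = 3299
j=10: r + 9k = 3698.453 → ⌈·⌉ = 3699
j=11: r + 10k = 4098.064111… → ⌈·⌉ = 4099
j=12: r + 11k = 4497.675222… → ⌈·⌉ = 4498
j=13: r + 12k = 4897.286333… → ⌈·⌉ = 4898
j=14: r + 13k = 5296.897444… → ⌈·⌉ = 5297
j=15: r + 14k = 5696.508555… → ⌈·⌉ = 5697
j=16: r + 15k = 6096.119666… → ⌈·⌉ = 6097
j=17: r + 16k = 6495.730777… → ⌈·⌉ = 6496
j=18: r + 17k = 6895.341888… → ⌈·⌉ = 6896

102, 502, 902, 1301, 1701, 2101, 2500, 2900, 3299, 3699, 4099, 4498, 4898, 5297, 5697, 6097, 6496, 6896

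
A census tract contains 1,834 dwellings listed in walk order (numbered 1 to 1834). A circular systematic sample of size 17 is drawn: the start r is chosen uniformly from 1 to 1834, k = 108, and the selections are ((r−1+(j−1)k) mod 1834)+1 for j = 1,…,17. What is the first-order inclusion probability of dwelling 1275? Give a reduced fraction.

For each position j, as r ranges over 1…1834 the j-th selection hits every dwelling exactly once, so dwelling 1275 is selected for exactly 17 of the 1834 starts.
Inclusion probability = 17/1834.

17/1834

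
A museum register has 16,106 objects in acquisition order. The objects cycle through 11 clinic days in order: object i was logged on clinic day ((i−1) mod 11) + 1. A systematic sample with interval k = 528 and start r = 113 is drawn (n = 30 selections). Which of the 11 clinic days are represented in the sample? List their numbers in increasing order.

3

Consecutive selections differ by k = 528, so their clinic day numbers differ by 528 mod 11 = 0.
gcd(528, 11) = 11, so the sample visits 11/11 = 1 distinct residues mod 11.
Start 113 is clinic day 3; the clinic days hit are 3.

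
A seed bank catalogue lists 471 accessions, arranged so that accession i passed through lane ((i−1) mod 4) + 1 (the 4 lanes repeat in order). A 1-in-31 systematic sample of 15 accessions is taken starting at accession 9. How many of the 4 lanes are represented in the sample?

Consecutive selections differ by k = 31, so their lane numbers differ by 31 mod 4 = 3.
gcd(31, 4) = 1, so the sample visits 4/1 = 4 distinct residues mod 4.
Start 9 is lane 1; the lanes hit are 1, 2, 3, 4.

4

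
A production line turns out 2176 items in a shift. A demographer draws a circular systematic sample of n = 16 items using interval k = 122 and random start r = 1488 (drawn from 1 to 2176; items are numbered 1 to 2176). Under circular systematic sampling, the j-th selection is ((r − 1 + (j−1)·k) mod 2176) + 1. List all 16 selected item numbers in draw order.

Selection 1: 1488
Selection 2: 1488 + 122 = 1610
Selection 3: 1610 + 122 = 1732
Selection 4: 1732 + 122 = 1854
Selection 5: 1854 + 122 = 1976
Selection 6: 1976 + 122 = 2098
Selection 7: 2098 + 122 = 2220 → 2220 − 2176 = 44
Selection 8: 44 + 122 = 166
Selection 9: 166 + 122 = 288
Selection 10: 288 + 122 = 410
Selection 11: 410 + 122 = 532
Selection 12: 532 + 122 = 654
Selection 13: 654 + 122 = 776
Selection 14: 776 + 122 = 898
Selection 15: 898 + 122 = 1020
Selection 16: 1020 + 122 = 1142

1488, 1610, 1732, 1854, 1976, 2098, 44, 166, 288, 410, 532, 654, 776, 898, 1020, 1142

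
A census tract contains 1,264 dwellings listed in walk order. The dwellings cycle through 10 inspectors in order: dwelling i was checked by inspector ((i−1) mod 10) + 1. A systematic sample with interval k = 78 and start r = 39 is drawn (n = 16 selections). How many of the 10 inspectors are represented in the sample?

Consecutive selections differ by k = 78, so their inspector numbers differ by 78 mod 10 = 8.
gcd(78, 10) = 2, so the sample visits 10/2 = 5 distinct residues mod 10.
Start 39 is inspector 9; the inspectors hit are 1, 3, 5, 7, 9.

5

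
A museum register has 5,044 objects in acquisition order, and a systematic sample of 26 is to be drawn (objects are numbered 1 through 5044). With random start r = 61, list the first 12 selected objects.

61, 255, 449, 643, 837, 1031, 1225, 1419, 1613, 1807, 2001, 2195

k = N/n = 5044/26 = 194
object 1: 61
object 2: 61 + 194 = 255
object 3: 255 + 194 = 449
object 4: 449 + 194 = 643
object 5: 643 + 194 = 837
object 6: 837 + 194 = 1031
object 7: 1031 + 194 = 1225
object 8: 1225 + 194 = 1419
object 9: 1419 + 194 = 1613
object 10: 1613 + 194 = 1807
object 11: 1807 + 194 = 2001
object 12: 2001 + 194 = 2195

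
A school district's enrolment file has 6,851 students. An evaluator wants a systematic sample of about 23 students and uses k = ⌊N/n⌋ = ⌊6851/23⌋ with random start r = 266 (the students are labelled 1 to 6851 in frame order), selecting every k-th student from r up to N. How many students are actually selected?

23

k = ⌊6851/23⌋ = 297
Achieved size = ⌊(6851 − 266)/297⌋ + 1 = ⌊6585/297⌋ + 1 = 22 + 1 = 23
(last selection: 266 + 22×297 = 6800 ≤ 6851; next would be 7097 > 6851)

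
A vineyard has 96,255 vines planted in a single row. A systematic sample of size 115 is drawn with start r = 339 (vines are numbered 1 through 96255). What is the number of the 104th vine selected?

86550

k = 96255/115 = 837
104th selection = r + (104−1)·k = 339 + 103×837 = 339 + 86211 = 86550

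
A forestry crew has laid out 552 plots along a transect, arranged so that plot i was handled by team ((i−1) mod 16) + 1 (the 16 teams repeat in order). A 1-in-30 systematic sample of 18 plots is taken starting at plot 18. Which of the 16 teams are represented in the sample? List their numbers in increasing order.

2, 4, 6, 8, 10, 12, 14, 16

Consecutive selections differ by k = 30, so their team numbers differ by 30 mod 16 = 14.
gcd(30, 16) = 2, so the sample visits 16/2 = 8 distinct residues mod 16.
Start 18 is team 2; the teams hit are 2, 4, 6, 8, 10, 12, 14, 16.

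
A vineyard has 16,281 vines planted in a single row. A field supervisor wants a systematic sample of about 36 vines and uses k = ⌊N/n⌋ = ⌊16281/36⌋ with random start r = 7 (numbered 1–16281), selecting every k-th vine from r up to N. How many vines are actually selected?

37

k = ⌊16281/36⌋ = 452
Achieved size = ⌊(16281 − 7)/452⌋ + 1 = ⌊16274/452⌋ + 1 = 36 + 1 = 37
(last selection: 7 + 36×452 = 16279 ≤ 16281; next would be 16731 > 16281)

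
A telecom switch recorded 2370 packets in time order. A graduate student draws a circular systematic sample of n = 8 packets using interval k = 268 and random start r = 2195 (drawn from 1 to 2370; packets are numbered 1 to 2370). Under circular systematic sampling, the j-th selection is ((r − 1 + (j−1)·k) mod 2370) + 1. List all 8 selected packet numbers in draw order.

2195, 93, 361, 629, 897, 1165, 1433, 1701

Selection 1: 2195
Selection 2: 2195 + 268 = 2463 → 2463 − 2370 = 93
Selection 3: 93 + 268 = 361
Selection 4: 361 + 268 = 629
Selection 5: 629 + 268 = 897
Selection 6: 897 + 268 = 1165
Selection 7: 1165 + 268 = 1433
Selection 8: 1433 + 268 = 1701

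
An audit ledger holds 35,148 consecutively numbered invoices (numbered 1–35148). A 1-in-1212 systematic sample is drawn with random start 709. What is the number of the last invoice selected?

k = 1212
29th selection = r + (29−1)·k = 709 + 28×1212 = 709 + 33936 = 34645

34645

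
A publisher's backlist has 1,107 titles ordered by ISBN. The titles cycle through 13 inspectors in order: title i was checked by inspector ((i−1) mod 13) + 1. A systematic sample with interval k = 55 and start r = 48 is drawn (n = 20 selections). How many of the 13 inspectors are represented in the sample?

13

Consecutive selections differ by k = 55, so their inspector numbers differ by 55 mod 13 = 3.
gcd(55, 13) = 1, so the sample visits 13/1 = 13 distinct residues mod 13.
Start 48 is inspector 9; the inspectors hit are 1, 2, 3, 4, 5, 6, 7, 8, 9, 10, 11, 12, 13.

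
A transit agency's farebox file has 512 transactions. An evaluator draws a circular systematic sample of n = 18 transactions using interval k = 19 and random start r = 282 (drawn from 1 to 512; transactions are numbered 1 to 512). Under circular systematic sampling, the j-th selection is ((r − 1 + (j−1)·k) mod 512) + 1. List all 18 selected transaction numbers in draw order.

Selection 1: 282
Selection 2: 282 + 19 = 301
Selection 3: 301 + 19 = 320
Selection 4: 320 + 19 = 339
Selection 5: 339 + 19 = 358
Selection 6: 358 + 19 = 377
Selection 7: 377 + 19 = 396
Selection 8: 396 + 19 = 415
Selection 9: 415 + 19 = 434
Selection 10: 434 + 19 = 453
Selection 11: 453 + 19 = 472
Selection 12: 472 + 19 = 491
Selection 13: 491 + 19 = 510
Selection 14: 510 + 19 = 529 → 529 − 512 = 17
Selection 15: 17 + 19 = 36
Selection 16: 36 + 19 = 55
Selection 17: 55 + 19 = 74
Selection 18: 74 + 19 = 93

282, 301, 320, 339, 358, 377, 396, 415, 434, 453, 472, 491, 510, 17, 36, 55, 74, 93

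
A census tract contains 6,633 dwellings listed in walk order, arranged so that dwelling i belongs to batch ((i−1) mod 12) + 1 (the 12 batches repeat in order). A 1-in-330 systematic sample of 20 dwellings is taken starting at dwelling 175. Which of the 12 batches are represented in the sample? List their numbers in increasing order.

Consecutive selections differ by k = 330, so their batch numbers differ by 330 mod 12 = 6.
gcd(330, 12) = 6, so the sample visits 12/6 = 2 distinct residues mod 12.
Start 175 is batch 7; the batches hit are 1, 7.

1, 7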